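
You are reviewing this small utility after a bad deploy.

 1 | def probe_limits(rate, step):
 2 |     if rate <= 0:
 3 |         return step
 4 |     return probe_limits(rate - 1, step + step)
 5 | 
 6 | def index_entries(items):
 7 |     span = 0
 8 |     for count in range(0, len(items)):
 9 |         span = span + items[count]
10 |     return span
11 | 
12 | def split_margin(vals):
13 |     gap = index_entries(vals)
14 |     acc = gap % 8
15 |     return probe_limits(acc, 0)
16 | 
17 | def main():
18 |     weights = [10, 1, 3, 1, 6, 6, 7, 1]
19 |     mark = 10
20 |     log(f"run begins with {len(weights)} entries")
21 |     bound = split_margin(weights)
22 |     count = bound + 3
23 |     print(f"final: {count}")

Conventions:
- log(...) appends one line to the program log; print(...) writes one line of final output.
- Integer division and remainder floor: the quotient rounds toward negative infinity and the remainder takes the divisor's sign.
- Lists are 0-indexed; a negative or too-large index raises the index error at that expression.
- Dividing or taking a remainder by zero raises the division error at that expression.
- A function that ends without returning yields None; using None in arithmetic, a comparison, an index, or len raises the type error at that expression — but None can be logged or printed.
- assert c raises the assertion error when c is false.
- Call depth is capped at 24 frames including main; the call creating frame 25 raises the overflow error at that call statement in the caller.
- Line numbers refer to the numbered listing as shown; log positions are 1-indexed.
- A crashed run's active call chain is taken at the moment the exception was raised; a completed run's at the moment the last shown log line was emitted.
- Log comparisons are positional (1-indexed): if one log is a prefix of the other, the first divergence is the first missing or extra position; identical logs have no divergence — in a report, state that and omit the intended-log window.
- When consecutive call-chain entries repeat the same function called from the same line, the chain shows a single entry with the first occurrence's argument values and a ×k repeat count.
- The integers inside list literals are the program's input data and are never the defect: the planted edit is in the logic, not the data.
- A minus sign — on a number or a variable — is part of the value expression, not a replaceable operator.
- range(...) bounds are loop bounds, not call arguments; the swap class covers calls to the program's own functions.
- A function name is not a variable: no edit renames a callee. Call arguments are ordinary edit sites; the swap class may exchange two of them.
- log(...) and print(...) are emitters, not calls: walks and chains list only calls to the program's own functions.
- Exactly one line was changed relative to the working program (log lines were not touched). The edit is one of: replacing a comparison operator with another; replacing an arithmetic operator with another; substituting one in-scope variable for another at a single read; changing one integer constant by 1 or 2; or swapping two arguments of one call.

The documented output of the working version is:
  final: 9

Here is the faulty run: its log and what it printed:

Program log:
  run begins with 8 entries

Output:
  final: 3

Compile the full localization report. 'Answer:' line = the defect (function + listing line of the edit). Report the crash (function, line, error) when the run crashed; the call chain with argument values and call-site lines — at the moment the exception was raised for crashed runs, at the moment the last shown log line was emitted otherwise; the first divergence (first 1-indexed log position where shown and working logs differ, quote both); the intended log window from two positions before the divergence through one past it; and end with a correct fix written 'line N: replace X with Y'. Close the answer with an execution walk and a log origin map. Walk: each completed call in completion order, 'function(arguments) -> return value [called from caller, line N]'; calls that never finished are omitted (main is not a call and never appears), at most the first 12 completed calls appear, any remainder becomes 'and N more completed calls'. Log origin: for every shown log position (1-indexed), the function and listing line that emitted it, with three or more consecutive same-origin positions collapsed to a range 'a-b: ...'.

Answer: the defect is in probe_limits at line 4.
Key observation: The two runs log identically and part ways only at the printed values.
Call chain: main.
First divergence: there is none — every log position agrees.
Execution walk:
  index_entries([10, 1, 3, 1, 6, 6, 7, 1]) -> 35  [called from split_margin, line 13]
  probe_limits(0, 0) -> 0  [called from probe_limits, line 4]
  probe_limits(1, 0) -> 0  [called from probe_limits, line 4]
  probe_limits(2, 0) -> 0  [called from probe_limits, line 4]
  probe_limits(3, 0) -> 0  [called from split_margin, line 15]
  split_margin([10, 1, 3, 1, 6, 6, 7, 1]) -> 0  [called from main, line 21]
Origin of each log line:
  1 — main, line 20
A correct fix: line 4: replace `step + step` with `step + rate`.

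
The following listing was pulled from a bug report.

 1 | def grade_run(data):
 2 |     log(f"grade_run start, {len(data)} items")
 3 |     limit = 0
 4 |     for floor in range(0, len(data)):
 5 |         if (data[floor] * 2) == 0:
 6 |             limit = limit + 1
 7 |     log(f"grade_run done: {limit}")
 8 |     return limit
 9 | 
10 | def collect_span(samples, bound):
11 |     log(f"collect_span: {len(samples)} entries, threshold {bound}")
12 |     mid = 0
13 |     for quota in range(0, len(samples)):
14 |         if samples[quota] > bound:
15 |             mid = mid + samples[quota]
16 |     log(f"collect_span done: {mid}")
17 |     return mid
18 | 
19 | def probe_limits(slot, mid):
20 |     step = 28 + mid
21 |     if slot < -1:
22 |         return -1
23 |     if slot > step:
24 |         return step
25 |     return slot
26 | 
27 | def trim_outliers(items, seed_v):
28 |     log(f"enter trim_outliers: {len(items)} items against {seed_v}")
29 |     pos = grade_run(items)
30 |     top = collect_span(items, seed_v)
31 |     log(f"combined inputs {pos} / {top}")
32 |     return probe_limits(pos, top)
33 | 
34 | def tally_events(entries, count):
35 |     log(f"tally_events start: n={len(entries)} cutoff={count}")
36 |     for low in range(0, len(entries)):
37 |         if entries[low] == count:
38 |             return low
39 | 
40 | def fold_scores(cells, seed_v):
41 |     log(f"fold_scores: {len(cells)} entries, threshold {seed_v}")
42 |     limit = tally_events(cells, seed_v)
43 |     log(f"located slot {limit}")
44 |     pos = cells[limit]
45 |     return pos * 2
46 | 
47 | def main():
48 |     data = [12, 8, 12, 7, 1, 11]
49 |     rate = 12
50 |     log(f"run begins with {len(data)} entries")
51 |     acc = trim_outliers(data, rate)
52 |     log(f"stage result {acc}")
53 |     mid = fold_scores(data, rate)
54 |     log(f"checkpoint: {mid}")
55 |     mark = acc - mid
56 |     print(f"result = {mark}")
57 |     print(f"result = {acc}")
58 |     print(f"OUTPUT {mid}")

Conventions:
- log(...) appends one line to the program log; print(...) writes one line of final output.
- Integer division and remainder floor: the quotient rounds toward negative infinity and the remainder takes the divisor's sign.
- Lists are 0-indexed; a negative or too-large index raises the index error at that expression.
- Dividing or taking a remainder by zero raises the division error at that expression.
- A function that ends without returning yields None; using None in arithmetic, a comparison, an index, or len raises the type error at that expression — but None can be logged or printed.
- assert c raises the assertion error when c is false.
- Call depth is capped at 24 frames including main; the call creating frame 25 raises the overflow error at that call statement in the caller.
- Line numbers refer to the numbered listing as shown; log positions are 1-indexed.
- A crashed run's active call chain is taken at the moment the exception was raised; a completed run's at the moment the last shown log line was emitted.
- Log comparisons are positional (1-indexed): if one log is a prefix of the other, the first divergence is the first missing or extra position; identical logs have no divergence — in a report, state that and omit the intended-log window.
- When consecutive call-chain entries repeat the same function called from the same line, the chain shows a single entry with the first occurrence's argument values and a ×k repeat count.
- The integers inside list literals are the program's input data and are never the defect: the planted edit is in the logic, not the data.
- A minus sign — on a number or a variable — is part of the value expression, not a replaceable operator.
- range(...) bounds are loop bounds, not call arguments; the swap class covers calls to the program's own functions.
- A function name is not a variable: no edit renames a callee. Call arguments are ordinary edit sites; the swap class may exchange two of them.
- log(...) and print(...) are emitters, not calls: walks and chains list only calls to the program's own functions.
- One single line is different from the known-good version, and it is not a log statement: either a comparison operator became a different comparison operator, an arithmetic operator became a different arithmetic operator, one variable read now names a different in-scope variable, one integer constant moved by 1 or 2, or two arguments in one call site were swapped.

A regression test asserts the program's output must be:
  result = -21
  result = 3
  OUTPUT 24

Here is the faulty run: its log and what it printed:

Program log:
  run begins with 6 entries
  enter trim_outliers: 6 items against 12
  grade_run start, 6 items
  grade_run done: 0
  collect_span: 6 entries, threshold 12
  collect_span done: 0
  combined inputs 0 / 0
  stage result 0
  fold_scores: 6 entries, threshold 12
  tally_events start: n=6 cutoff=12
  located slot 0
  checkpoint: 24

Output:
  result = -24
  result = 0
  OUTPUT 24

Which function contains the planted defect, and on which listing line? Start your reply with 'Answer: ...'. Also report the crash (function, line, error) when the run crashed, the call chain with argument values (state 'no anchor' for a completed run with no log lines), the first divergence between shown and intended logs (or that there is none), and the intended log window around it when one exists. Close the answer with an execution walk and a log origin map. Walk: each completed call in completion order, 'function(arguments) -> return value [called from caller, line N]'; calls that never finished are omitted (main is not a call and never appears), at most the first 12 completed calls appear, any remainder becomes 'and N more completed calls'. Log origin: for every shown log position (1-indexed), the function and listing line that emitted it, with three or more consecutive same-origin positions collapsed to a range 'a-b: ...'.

Answer: the defect is in grade_run at line 5.
The tell: The log first diverges at position 4: the faulty run prints 'grade_run done: 0' where the working version prints 'grade_run done: 3'.
Call chain: main.
First divergence: position 4; shown 'grade_run done: 0' vs intended 'grade_run done: 3'.
Intended log window:
  2: enter trim_outliers: 6 items against 12
  3: grade_run start, 6 items
  4: grade_run done: 3
  5: collect_span: 6 entries, threshold 12
Execution walk:
  grade_run([12, 8, 12, 7, 1, 11]) -> 0  [called from trim_outliers, line 29]
  collect_span([12, 8, 12, 7, 1, 11], 12) -> 0  [called from trim_outliers, line 30]
  probe_limits(0, 0) -> 0  [called from trim_outliers, line 32]
  trim_outliers([12, 8, 12, 7, 1, 11], 12) -> 0  [called from main, line 51]
  tally_events([12, 8, 12, 7, 1, 11], 12) -> 0  [called from fold_scores, line 42]
  fold_scores([12, 8, 12, 7, 1, 11], 12) -> 24  [called from main, line 53]
Log origin:
  1: logged in main at line 50
  2: logged in trim_outliers at line 28
  3: logged in grade_run at line 2
  4: logged in grade_run at line 7
  5: logged in collect_span at line 11
  6: logged in collect_span at line 16
  7: logged in trim_outliers at line 31
  8: logged in main at line 52
  9: logged in fold_scores at line 41
  10: logged in tally_events at line 35
  11: logged in fold_scores at line 43
  12: logged in main at line 54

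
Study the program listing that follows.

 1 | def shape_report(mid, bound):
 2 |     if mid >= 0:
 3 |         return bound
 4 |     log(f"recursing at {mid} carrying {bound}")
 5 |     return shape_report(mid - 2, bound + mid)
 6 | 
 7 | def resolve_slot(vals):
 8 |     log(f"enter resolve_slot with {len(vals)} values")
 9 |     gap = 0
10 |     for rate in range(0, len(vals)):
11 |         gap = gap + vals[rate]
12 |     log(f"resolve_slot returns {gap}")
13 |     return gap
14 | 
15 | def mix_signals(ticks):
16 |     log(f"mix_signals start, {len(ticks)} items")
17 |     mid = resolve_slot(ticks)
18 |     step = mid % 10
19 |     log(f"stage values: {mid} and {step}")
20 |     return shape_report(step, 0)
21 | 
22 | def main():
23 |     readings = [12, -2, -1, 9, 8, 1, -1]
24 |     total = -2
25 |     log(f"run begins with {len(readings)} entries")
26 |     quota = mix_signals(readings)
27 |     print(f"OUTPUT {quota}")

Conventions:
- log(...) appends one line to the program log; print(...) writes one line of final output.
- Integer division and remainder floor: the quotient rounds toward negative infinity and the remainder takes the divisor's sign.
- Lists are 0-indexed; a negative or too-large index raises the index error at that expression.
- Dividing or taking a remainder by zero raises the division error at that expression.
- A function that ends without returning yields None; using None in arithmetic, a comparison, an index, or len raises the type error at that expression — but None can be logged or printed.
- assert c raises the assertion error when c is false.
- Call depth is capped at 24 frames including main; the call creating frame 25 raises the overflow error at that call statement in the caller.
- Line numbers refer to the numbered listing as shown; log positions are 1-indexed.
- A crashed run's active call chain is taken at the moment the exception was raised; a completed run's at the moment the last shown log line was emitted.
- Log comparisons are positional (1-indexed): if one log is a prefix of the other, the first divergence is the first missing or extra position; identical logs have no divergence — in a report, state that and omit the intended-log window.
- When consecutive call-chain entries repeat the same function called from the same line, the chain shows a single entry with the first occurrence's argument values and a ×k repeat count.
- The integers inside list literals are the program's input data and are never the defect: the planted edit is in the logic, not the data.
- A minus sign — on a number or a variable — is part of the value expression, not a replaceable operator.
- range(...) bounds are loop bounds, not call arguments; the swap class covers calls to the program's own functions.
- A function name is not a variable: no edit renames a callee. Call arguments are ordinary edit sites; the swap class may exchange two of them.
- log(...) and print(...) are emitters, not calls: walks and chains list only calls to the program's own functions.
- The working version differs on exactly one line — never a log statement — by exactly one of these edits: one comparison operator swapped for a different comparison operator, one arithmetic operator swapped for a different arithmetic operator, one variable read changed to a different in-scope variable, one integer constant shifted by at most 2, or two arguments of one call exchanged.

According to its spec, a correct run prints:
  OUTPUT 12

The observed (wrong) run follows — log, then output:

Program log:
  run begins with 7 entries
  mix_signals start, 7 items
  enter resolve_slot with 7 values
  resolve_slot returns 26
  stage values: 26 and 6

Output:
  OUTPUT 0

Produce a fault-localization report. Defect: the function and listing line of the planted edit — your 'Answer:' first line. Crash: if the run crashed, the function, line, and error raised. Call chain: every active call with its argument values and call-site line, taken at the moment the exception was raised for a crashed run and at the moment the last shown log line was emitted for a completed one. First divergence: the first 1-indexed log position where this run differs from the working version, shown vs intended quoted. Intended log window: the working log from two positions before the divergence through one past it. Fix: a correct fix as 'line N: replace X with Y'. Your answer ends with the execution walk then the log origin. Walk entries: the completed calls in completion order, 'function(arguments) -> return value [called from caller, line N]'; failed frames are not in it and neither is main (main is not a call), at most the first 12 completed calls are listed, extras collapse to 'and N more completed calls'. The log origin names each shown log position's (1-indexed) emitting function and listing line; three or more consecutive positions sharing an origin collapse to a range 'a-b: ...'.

Answer: the defect is in shape_report at line 2.
Key fact: A complete run would log 'recursing at 6 carrying 0' next, but this one stopped at 5 lines.
Call chain: main -> mix_signals([12, -2, -1, 9, 8, 1, -1]) (called at line 26).
First divergence: position 6 (shown log ended at 5 lines; the working version continues: 'recursing at 6 carrying 0').
Intended log window:
  4: resolve_slot returns 26
  5: stage values: 26 and 6
  6: recursing at 6 carrying 0
  7: recursing at 4 carrying 6
Execution walk:
  resolve_slot([12, -2, -1, 9, 8, 1, -1]) -> 26  [called from mix_signals, line 17]
  shape_report(6, 0) -> 0  [called from mix_signals, line 20]
  mix_signals([12, -2, -1, 9, 8, 1, -1]) -> 0  [called from main, line 26]
Origin of each log line:
  1: from main, line 25
  2: from mix_signals, line 16
  3: from resolve_slot, line 8
  4: from resolve_slot, line 12
  5: from mix_signals, line 19
A correct fix: line 2: replace `>=` with `<=`.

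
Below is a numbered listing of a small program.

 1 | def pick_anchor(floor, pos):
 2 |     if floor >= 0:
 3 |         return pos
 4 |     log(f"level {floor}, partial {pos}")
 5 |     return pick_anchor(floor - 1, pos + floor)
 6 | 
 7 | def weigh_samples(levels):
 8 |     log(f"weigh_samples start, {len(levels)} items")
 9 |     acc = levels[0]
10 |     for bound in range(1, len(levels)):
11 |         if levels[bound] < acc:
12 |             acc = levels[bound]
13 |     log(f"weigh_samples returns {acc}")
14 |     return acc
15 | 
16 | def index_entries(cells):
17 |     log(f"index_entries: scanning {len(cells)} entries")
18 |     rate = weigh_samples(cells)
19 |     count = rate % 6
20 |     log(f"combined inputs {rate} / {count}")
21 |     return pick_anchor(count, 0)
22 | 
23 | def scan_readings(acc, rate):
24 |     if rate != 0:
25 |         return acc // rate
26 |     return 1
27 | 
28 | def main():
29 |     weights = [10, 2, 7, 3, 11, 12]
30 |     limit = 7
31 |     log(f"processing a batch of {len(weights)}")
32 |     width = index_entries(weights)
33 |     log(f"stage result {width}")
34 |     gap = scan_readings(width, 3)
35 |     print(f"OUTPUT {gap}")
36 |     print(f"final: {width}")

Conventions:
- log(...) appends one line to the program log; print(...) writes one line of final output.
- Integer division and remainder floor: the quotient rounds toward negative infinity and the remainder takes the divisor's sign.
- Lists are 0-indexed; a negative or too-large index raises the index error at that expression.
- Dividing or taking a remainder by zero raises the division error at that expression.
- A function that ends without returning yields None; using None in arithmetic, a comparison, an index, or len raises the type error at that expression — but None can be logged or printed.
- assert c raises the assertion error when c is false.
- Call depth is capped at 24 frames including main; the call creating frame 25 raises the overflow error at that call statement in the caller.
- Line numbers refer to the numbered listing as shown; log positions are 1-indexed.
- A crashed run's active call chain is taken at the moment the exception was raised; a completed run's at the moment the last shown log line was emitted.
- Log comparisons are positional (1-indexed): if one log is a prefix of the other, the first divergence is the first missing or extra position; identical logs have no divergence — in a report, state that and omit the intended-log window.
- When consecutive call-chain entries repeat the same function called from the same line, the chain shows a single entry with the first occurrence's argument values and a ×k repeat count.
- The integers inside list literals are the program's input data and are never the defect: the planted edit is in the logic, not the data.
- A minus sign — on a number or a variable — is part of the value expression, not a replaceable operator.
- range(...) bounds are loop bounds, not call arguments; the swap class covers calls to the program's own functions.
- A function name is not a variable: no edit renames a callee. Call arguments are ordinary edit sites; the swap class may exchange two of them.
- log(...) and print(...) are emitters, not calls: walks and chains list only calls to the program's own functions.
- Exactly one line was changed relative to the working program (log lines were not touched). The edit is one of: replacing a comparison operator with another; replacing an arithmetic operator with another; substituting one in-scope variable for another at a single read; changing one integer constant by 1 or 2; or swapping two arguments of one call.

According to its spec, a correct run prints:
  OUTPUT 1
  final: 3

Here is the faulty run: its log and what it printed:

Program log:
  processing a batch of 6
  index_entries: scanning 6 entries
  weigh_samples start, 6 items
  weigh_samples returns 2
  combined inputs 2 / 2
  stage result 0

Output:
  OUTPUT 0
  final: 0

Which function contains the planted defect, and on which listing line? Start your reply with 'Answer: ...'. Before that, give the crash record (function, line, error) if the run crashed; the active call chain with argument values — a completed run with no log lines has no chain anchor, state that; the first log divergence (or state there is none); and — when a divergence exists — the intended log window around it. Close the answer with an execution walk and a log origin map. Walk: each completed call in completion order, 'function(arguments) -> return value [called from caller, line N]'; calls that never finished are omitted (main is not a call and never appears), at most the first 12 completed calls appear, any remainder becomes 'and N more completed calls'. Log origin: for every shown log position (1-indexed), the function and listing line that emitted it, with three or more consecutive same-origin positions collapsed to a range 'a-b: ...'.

Answer: the defect is in pick_anchor at line 2.
The tell: Position 6 is the first bad log line: 'stage result 0' should read 'level 2, partial 0'.
Call chain: main.
First divergence: position 6 — shown 'stage result 0', intended 'level 2, partial 0'.
Intended log window:
  4: weigh_samples returns 2
  5: combined inputs 2 / 2
  6: level 2, partial 0
  7: level 1, partial 2
Execution walk:
  weigh_samples([10, 2, 7, 3, 11, 12]) -> 2  [called from index_entries, line 18]
  pick_anchor(2, 0) -> 0  [called from index_entries, line 21]
  index_entries([10, 2, 7, 3, 11, 12]) -> 0  [called from main, line 32]
  scan_readings(0, 3) -> 0  [called from main, line 34]
Origin of each log line:
  1: from main, line 31
  2: from index_entries, line 17
  3: from weigh_samples, line 8
  4: from weigh_samples, line 13
  5: from index_entries, line 20
  6: from main, line 33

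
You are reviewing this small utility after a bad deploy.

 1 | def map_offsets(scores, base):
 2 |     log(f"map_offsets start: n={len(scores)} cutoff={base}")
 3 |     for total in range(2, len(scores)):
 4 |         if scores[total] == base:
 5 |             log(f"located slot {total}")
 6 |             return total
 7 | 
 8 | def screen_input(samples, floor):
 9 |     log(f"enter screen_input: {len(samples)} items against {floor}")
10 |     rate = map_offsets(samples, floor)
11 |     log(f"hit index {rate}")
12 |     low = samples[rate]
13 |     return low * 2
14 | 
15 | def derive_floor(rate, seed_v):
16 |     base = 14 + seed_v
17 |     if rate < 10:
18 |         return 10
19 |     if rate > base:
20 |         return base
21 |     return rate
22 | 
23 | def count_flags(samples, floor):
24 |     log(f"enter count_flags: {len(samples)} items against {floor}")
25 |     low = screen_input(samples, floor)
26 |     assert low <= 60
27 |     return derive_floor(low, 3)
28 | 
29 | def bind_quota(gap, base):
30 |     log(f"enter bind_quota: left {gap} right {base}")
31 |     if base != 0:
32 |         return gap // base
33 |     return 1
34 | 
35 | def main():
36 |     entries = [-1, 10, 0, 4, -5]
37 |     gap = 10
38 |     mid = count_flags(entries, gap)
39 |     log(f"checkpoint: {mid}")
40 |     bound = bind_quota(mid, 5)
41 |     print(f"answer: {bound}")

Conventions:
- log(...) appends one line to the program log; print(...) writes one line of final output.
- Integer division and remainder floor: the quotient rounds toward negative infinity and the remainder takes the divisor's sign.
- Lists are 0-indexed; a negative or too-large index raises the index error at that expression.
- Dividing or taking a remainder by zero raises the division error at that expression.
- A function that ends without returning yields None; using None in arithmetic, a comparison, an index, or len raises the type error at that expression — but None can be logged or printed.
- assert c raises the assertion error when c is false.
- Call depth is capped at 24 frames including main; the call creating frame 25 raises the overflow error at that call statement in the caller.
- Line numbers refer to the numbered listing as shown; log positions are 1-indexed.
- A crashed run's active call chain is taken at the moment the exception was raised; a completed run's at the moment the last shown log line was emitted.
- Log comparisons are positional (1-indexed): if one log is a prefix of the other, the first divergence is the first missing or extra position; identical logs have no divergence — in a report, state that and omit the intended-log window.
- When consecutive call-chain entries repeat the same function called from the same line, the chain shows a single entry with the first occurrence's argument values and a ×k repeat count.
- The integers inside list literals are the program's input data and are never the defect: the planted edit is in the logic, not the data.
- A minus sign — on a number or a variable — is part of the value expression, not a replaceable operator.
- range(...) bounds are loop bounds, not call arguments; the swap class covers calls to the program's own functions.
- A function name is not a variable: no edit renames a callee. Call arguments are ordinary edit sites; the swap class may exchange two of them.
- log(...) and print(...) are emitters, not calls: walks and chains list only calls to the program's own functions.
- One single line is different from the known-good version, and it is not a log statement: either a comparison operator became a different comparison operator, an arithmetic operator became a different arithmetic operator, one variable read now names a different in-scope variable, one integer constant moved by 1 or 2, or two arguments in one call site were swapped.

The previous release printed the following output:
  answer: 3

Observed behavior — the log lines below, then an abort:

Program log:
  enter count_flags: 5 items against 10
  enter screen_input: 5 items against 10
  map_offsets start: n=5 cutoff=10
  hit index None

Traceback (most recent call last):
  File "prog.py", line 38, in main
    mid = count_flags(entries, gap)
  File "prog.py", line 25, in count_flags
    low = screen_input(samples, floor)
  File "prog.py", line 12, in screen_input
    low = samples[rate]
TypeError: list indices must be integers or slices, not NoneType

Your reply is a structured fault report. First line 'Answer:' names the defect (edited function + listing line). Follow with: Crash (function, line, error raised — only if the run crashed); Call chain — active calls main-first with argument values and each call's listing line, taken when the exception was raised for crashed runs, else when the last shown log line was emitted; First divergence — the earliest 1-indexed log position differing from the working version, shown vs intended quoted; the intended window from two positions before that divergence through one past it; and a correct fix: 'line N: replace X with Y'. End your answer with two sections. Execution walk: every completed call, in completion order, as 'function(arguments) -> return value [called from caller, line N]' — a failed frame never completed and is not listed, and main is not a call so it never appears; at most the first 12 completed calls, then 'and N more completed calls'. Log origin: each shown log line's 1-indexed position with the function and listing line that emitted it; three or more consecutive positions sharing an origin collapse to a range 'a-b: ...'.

Answer: the defect is in map_offsets at line 3.
Key fact: The log first diverges at position 4: the faulty run prints 'hit index None' where the working version prints 'located slot 1'.
Crash: screen_input, line 12, TypeError.
Call chain: main -> count_flags([-1, 10, 0, 4, -5], 10) (called at line 38) -> screen_input([-1, 10, 0, 4, -5], 10) (called at line 25).
First divergence: position 4; shown 'hit index None' vs intended 'located slot 1'.
Intended log window:
  2: enter screen_input: 5 items against 10
  3: map_offsets start: n=5 cutoff=10
  4: located slot 1
  5: hit index 1
Execution walk:
  map_offsets([-1, 10, 0, 4, -5], 10) -> None  [called from screen_input, line 10]
Log origin:
  1: logged in count_flags at line 24
  2: logged in screen_input at line 9
  3: logged in map_offsets at line 2
  4: logged in screen_input at line 11
A correct fix: line 3: replace `2` with `0`.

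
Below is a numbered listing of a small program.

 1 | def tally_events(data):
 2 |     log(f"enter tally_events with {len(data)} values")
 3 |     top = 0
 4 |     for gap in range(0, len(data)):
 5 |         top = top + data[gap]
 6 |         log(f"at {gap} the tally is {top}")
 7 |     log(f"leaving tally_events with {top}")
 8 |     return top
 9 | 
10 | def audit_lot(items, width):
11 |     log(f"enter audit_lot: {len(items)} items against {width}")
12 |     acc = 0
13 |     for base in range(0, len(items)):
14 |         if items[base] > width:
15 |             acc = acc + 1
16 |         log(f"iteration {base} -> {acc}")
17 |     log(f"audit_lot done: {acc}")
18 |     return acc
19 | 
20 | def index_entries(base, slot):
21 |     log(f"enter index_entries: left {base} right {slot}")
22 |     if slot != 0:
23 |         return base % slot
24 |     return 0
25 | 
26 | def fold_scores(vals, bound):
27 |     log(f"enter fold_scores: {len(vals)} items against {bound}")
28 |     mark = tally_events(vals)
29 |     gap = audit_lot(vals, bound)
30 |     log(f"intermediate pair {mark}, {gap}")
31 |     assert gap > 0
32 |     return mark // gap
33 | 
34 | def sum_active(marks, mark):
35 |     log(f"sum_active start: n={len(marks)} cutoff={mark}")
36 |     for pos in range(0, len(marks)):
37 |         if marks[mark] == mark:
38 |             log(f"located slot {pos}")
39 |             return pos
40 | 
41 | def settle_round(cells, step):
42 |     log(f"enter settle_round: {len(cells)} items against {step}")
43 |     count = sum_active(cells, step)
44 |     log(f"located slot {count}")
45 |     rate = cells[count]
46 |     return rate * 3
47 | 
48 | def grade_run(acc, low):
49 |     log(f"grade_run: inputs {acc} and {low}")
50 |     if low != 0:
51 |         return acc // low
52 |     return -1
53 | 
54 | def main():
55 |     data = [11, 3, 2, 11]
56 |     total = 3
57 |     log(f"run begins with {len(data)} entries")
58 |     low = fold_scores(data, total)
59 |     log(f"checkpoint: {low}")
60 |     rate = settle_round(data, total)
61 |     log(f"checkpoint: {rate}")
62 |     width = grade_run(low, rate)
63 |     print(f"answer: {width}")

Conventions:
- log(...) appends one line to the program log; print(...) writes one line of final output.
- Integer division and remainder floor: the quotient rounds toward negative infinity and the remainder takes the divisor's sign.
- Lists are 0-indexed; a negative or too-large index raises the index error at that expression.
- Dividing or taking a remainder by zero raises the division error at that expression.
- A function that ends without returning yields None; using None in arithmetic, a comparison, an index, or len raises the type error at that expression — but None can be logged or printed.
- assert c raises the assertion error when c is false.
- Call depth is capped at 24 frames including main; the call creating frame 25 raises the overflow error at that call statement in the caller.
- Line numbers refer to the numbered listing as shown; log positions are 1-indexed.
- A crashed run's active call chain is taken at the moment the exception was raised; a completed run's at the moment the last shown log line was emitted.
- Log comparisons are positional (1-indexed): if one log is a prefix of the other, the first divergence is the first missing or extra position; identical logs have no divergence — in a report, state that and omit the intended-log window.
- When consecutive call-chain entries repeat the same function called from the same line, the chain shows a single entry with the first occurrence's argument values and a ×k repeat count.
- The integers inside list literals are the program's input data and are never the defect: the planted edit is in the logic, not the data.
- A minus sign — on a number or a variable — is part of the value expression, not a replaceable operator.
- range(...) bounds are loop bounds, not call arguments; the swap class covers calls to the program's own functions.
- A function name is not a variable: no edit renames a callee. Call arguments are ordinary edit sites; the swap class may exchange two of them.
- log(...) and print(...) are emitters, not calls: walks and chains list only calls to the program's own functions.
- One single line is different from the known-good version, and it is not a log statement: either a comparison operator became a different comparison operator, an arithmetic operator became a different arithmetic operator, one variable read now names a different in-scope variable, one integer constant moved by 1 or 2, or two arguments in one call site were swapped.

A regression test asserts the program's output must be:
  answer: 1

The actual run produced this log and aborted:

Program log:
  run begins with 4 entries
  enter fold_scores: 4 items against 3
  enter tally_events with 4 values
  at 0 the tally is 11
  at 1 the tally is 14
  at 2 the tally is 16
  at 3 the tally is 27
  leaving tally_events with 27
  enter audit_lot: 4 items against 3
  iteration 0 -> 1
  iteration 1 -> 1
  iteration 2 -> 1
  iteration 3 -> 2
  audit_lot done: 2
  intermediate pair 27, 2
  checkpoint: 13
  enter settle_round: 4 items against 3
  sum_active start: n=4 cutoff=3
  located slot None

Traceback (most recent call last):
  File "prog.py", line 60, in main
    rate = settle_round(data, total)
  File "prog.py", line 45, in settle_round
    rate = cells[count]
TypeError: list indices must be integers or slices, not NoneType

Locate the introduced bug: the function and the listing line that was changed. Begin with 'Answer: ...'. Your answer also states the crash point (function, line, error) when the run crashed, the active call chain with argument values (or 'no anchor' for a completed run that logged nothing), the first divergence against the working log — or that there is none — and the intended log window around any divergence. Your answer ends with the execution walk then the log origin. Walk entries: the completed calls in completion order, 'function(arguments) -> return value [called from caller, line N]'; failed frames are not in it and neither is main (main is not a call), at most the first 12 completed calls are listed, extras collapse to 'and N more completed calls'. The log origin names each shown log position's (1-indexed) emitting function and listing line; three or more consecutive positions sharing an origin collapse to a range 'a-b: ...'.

Answer: the defect is in sum_active at line 37.
Key fact: The log first diverges at position 19: the faulty run prints 'located slot None' where the working version prints 'located slot 1'.
Crash: settle_round, line 45, TypeError.
Call chain: main -> settle_round([11, 3, 2, 11], 3) (called at line 60).
First divergence: position 19 — the shown line 'located slot None' should read 'located slot 1'.
Intended log window:
  17: enter settle_round: 4 items against 3
  18: sum_active start: n=4 cutoff=3
  19: located slot 1
  20: located slot 1
Execution walk:
  tally_events([11, 3, 2, 11]) -> 27  [called from fold_scores, line 28]
  audit_lot([11, 3, 2, 11], 3) -> 2  [called from fold_scores, line 29]
  fold_scores([11, 3, 2, 11], 3) -> 13  [called from main, line 58]
  sum_active([11, 3, 2, 11], 3) -> None  [called from settle_round, line 43]
Log line origins:
  1: emitted by main (line 57)
  2: emitted by fold_scores (line 27)
  3: emitted by tally_events (line 2)
  4-7: emitted by tally_events (line 6)
  8: emitted by tally_events (line 7)
  9: emitted by audit_lot (line 11)
  10-13: emitted by audit_lot (line 16)
  14: emitted by audit_lot (line 17)
  15: emitted by fold_scores (line 30)
  16: emitted by main (line 59)
  17: emitted by settle_round (line 42)
  18: emitted by sum_active (line 35)
  19: emitted by settle_round (line 44)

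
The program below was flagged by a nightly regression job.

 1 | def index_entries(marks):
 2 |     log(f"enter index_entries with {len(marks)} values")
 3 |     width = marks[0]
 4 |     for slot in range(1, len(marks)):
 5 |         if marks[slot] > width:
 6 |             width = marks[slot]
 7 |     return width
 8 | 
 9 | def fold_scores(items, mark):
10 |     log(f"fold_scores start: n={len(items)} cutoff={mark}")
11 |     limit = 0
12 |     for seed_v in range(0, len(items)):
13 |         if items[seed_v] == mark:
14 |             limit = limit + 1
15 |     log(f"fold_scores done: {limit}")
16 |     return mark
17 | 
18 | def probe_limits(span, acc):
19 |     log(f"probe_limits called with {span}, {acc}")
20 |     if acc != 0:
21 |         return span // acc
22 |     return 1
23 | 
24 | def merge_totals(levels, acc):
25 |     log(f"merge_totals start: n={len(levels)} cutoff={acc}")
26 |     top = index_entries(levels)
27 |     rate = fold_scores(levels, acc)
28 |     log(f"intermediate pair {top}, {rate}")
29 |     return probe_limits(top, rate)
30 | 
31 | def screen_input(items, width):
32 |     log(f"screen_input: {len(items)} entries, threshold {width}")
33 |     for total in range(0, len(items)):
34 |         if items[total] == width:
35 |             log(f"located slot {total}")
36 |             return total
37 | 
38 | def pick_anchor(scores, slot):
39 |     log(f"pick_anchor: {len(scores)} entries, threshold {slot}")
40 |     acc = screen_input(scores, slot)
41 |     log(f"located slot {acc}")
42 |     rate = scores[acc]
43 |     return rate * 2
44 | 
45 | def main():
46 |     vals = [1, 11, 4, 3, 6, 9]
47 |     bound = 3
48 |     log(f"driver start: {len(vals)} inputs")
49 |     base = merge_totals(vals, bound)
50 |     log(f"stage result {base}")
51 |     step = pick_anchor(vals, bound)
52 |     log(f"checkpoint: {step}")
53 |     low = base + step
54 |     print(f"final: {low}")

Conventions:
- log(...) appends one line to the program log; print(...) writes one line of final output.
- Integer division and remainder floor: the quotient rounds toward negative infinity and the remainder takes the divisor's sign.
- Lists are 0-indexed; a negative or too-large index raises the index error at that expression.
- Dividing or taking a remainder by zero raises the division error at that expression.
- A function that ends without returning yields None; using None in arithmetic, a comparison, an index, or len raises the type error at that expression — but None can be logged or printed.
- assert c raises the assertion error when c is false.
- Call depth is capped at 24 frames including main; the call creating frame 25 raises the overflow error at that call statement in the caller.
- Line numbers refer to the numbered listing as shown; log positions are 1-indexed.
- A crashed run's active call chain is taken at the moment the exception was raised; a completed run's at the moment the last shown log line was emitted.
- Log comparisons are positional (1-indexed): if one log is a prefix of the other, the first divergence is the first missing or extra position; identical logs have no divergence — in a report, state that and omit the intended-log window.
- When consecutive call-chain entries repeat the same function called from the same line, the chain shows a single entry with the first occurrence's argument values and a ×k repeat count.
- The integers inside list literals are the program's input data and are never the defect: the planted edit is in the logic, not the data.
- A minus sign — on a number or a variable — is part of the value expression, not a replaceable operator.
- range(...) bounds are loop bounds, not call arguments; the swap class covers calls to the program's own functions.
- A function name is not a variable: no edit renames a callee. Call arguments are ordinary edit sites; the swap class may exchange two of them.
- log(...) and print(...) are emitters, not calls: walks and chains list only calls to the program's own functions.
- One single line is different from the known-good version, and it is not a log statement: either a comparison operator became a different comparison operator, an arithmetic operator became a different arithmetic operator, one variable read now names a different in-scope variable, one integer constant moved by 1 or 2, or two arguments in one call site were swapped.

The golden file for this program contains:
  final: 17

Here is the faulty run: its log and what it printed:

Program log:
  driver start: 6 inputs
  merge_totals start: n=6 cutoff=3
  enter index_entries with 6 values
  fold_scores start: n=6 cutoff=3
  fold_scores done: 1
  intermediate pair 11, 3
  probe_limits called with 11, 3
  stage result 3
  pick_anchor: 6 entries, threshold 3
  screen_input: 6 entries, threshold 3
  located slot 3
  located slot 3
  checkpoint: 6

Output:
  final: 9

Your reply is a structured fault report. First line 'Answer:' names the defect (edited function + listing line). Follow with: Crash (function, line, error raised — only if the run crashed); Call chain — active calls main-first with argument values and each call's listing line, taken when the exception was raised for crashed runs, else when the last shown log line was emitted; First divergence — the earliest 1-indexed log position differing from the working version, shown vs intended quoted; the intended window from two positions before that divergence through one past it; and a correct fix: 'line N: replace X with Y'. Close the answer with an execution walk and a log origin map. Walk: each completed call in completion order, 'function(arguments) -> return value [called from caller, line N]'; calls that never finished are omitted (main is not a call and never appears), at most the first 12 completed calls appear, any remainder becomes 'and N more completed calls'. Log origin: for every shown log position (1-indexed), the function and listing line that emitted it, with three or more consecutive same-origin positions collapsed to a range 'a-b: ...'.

Answer: the defect is in fold_scores at line 16.
The tell: The log first diverges at position 6: the faulty run prints 'intermediate pair 11, 3' where the working version prints 'intermediate pair 11, 1'.
Call chain: main.
First divergence: position 6; shown 'intermediate pair 11, 3' vs intended 'intermediate pair 11, 1'.
Intended log window:
  4: fold_scores start: n=6 cutoff=3
  5: fold_scores done: 1
  6: intermediate pair 11, 1
  7: probe_limits called with 11, 1
Execution walk:
  index_entries([1, 11, 4, 3, 6, 9]) -> 11  [called from merge_totals, line 26]
  fold_scores([1, 11, 4, 3, 6, 9], 3) -> 3  [called from merge_totals, line 27]
  probe_limits(11, 3) -> 3  [called from merge_totals, line 29]
  merge_totals([1, 11, 4, 3, 6, 9], 3) -> 3  [called from main, line 49]
  screen_input([1, 11, 4, 3, 6, 9], 3) -> 3  [called from pick_anchor, line 40]
  pick_anchor([1, 11, 4, 3, 6, 9], 3) -> 6  [called from main, line 51]
Origin of each log line:
  1 — main, line 48
  2 — merge_totals, line 25
  3 — index_entries, line 2
  4 — fold_scores, line 10
  5 — fold_scores, line 15
  6 — merge_totals, line 28
  7 — probe_limits, line 19
  8 — main, line 50
  9 — pick_anchor, line 39
  10 — screen_input, line 32
  11 — screen_input, line 35
  12 — pick_anchor, line 41
  13 — main, line 52
A correct fix: line 16: replace `mark` with `limit`.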